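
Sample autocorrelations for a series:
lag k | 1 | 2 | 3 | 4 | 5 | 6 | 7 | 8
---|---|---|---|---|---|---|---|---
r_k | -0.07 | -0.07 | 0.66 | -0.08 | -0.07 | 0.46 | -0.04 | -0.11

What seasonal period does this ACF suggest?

3

The largest autocorrelation is r_3 = 0.66, with a weaker echo at lag 6 (0.46); the remaining lags stay at or below -0.04.
The dominant spike at lag 3 indicates a seasonal period of 3.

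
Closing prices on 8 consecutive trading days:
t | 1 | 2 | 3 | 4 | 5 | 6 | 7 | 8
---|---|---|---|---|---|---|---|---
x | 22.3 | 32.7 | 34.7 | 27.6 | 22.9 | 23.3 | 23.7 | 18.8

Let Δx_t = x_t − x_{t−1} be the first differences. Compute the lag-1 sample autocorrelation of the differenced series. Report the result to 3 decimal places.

First differences Δx: 10.4, 2.0, -7.1, -4.7, 0.4, 0.4, -4.9
Mean of differences = -0.5000
Numerator Σ(Δx_t−Δx̄)(Δx_{t+1}−Δx̄) = 31.5400
Denominator Σ(Δx_t−Δx̄)² = 207.2400
r_1(Δx) = 31.5400 / 207.2400 = 0.152

0.152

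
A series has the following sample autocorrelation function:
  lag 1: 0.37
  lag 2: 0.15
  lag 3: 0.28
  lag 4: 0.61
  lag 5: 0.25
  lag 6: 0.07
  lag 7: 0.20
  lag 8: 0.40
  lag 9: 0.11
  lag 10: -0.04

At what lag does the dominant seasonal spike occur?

The largest autocorrelation is r_4 = 0.61, with a weaker echo at lag 8 (0.40); the remaining lags stay at or below 0.37. The elevated value at lag 1 (0.37), dropping to 0.15 at lag 2, reflects decaying short-term dependence rather than seasonality.
The dominant spike at lag 4 indicates a seasonal period of 4.

4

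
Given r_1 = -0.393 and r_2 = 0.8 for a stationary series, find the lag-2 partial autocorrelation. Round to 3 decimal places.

0.763

φ_{22} = (r_2 − r_1²) / (1 − r_1²)
r_1² = (-0.393)² = 0.154449
Numerator = 0.8 − 0.1544 = 0.6456; denominator = 1 − 0.1544 = 0.8456
φ_{22} = 0.6456 / 0.8456 = 0.763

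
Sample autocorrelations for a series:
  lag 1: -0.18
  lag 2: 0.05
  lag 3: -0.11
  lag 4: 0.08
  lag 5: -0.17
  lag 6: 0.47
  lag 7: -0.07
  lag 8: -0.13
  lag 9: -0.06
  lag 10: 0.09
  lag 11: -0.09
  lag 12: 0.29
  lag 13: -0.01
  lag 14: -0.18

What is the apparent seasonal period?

The largest autocorrelation is r_6 = 0.47, with a weaker echo at lag 12 (0.29); the remaining lags stay at or below 0.09.
The dominant spike at lag 6 indicates a seasonal period of 6.

6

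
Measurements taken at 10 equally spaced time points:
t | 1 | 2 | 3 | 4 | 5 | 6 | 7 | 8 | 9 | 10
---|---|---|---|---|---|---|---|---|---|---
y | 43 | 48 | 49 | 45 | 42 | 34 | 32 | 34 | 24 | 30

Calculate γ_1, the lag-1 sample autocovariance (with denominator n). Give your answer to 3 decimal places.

46.459

Mean ȳ = (43 + 48 + 49 + 45 + 42 + 34 + 32 + 34 + 24 + 30)/10 = 38.1000
Σ_{t=1}^{9}(y_t−ȳ)(y_{t+1}−ȳ) = 464.5900
γ_1 = 464.5900 / 10 = 46.459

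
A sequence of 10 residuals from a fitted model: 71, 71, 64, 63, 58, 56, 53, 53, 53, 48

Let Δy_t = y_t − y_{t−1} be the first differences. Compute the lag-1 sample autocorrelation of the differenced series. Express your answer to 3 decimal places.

-0.452

First differences Δy: 0, -7, -1, -5, -2, -3, 0, 0, -5
Mean of differences = -2.5556
Numerator Σ(Δy_t−Δȳ)(Δy_{t+1}−Δȳ) = -24.5309
Denominator Σ(Δy_t−Δȳ)² = 54.2222
r_1(Δy) = -24.5309 / 54.2222 = -0.452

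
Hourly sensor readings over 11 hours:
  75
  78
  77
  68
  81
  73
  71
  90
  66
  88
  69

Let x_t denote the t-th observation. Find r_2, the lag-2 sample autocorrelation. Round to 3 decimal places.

Mean x̄ = (75 + 78 + 77 + 68 + 81 + 73 + 71 + 90 + 66 + 88 + 69)/11 = 76.0000
Numerator Σ_{t=1}^{9}(x_t−x̄)(x_{t+2}−x̄) = 233.0000
Denominator Σ(x_t−x̄)² = 618.0000
r_2 = 233.0000 / 618.0000 = 0.377

0.377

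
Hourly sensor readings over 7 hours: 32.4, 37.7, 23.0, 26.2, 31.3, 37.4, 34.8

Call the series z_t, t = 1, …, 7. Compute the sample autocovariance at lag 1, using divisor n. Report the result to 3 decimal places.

2.542

Mean z̄ = (32.4 + 37.7 + 23.0 + 26.2 + 31.3 + 37.4 + 34.8)/7 = 31.8286
Deviations: 0.5714, 5.8714, -8.8286, -5.6286, -0.5286, 5.5714, 2.9714
Σ_{t=1}^{6}(z_t−z̄)(z_{t+1}−z̄) = 17.7963
γ_1 = 17.7963 / 7 = 2.542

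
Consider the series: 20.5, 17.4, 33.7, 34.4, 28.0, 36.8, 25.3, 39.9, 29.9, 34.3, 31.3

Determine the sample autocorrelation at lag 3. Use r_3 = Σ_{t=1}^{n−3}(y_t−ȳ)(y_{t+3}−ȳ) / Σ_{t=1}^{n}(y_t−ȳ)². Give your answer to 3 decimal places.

-0.089

Mean ȳ = (20.5 + 17.4 + 33.7 + 34.4 + 28.0 + 36.8 + 25.3 + 39.9 + 29.9 + 34.3 + 31.3)/11 = 30.1364
Numerator Σ_{t=1}^{8}(y_t−ȳ)(y_{t+3}−ȳ) = -41.9594
Denominator Σ(y_t−ȳ)² = 472.3855
r_3 = -41.9594 / 472.3855 = -0.089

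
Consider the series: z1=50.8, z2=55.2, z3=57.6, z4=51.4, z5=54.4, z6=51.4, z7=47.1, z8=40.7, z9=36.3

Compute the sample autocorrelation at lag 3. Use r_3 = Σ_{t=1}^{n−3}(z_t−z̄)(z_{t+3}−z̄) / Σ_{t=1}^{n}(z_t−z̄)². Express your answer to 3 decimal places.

Mean z̄ = (50.8 + 55.2 + 57.6 + 51.4 + 54.4 + 51.4 + 47.1 + 40.7 + 36.3)/9 = 49.4333
Numerator Σ_{t=1}^{6}(z_t−z̄)(z_{t+3}−z̄) = -26.4033
Denominator Σ(z_t−z̄)² = 388.4200
r_3 = -26.4033 / 388.4200 = -0.068

-0.068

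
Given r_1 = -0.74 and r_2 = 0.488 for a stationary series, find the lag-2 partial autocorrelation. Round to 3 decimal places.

-0.132

φ_{22} = (r_2 − r_1²) / (1 − r_1²)
r_1² = (-0.74)² = 0.5476
Numerator = 0.488 − 0.5476 = -0.0596; denominator = 1 − 0.5476 = 0.4524
φ_{22} = -0.0596 / 0.4524 = -0.132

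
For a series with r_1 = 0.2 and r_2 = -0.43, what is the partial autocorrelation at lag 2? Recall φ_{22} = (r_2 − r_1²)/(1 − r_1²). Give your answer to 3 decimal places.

-0.490

φ_{22} = (r_2 − r_1²) / (1 − r_1²)
r_1² = (0.2)² = 0.04
Numerator = -0.43 − 0.0400 = -0.4700; denominator = 1 − 0.0400 = 0.9600
φ_{22} = -0.4700 / 0.9600 = -0.490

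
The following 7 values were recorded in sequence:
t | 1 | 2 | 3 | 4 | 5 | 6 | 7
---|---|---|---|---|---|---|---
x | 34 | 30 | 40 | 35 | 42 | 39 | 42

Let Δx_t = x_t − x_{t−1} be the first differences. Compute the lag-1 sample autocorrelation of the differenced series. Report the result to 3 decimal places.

-0.855

First differences Δx: -4, 10, -5, 7, -3, 3
Mean of differences = 1.3333
Numerator Σ(Δx_t−Δx̄)(Δx_{t+1}−Δx̄) = -168.7778
Denominator Σ(Δx_t−Δx̄)² = 197.3333
r_1(Δx) = -168.7778 / 197.3333 = -0.855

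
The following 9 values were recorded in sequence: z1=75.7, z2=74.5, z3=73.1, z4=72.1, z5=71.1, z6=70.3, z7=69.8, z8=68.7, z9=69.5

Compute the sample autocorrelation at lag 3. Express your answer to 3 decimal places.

0.043

Mean z̄ = (75.7 + 74.5 + 73.1 + 72.1 + 71.1 + 70.3 + 69.8 + 68.7 + 69.5)/9 = 71.6444
Σ(z_t−z̄)(z_{t+3}−z̄) = (1.8475) + (-1.5547) + (-1.9569) + (-0.8402) + (1.6031) + (2.8831) = 1.9819
Denominator Σ(z_t−z̄)² = 45.7022
r_3 = 1.9819 / 45.7022 = 0.043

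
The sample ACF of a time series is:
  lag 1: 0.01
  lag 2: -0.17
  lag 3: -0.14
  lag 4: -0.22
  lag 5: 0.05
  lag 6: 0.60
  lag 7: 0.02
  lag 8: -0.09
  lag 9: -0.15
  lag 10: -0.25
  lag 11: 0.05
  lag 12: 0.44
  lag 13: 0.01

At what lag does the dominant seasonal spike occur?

6

The largest autocorrelation is r_6 = 0.60, with a weaker echo at lag 12 (0.44); the remaining lags stay at or below 0.05.
The dominant spike at lag 6 indicates a seasonal period of 6.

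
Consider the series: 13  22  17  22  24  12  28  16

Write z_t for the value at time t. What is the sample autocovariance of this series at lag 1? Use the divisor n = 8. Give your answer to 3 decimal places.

-17.852

Mean z̄ = (13 + 22 + 17 + 22 + 24 + 12 + 28 + 16)/8 = 19.2500
Σ_{t=1}^{7}(z_t−z̄)(z_{t+1}−z̄) = -142.8125
γ_1 = -142.8125 / 8 = -17.852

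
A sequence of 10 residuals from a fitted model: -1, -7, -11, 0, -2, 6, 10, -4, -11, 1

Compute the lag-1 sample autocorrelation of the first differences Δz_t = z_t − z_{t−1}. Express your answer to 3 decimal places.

-0.104

First differences Δz: -6, -4, 11, -2, 8, 4, -14, -7, 12
Mean of differences = 0.2222
Numerator Σ(Δz_t−Δz̄)(Δz_{t+1}−Δz̄) = -67.1605
Denominator Σ(Δz_t−Δz̄)² = 645.5556
r_1(Δz) = -67.1605 / 645.5556 = -0.104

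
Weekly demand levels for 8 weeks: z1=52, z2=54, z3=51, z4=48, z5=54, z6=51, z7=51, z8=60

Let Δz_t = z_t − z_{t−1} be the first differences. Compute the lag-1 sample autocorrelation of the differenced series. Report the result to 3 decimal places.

First differences Δz: 2, -3, -3, 6, -3, 0, 9
Mean of differences = 1.1429
Numerator Σ(Δz_t−Δz̄)(Δz_{t+1}−Δz̄) = -30.8776
Denominator Σ(Δz_t−Δz̄)² = 138.8571
r_1(Δz) = -30.8776 / 138.8571 = -0.222

-0.222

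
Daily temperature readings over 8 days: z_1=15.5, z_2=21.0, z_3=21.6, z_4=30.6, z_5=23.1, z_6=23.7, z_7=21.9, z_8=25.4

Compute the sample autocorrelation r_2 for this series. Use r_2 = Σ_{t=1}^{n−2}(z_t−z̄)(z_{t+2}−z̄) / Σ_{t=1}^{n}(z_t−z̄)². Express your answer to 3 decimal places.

Mean z̄ = (15.5 + 21.0 + 21.6 + 30.6 + 23.1 + 23.7 + 21.9 + 25.4)/8 = 22.8500
Deviations from mean: -7.3500, -1.8500, -1.2500, 7.7500, 0.2500, 0.8500, -0.9500, 2.5500
Σ(z_t−z̄)(z_{t+2}−z̄) = (9.1875) + (-14.3375) + (-0.3125) + (6.5875) + (-0.2375) + (2.1675) = 3.0550
Denominator Σ(z_t−z̄)² = 127.2600
r_2 = 3.0550 / 127.2600 = 0.024

0.024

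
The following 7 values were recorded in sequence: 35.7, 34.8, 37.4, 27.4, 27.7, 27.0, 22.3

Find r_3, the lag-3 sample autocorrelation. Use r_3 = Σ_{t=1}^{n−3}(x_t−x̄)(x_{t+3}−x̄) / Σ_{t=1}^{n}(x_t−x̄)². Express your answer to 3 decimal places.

-0.145

Mean x̄ = (35.7 + 34.8 + 37.4 + 27.4 + 27.7 + 27.0 + 22.3)/7 = 30.3286
Numerator Σ_{t=1}^{4}(x_t−x̄)(x_{t+3}−x̄) = -27.5096
Denominator Σ(x_t−x̄)² = 189.8743
r_3 = -27.5096 / 189.8743 = -0.145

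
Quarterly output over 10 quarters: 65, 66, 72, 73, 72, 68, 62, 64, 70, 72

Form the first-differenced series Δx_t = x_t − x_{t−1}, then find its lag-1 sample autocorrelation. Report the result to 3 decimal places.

0.365

First differences Δx: 1, 6, 1, -1, -4, -6, 2, 6, 2
Mean of differences = 0.7778
Numerator Σ(Δx_t−Δx̄)(Δx_{t+1}−Δx̄) = 47.2840
Denominator Σ(Δx_t−Δx̄)² = 129.5556
r_1(Δx) = 47.2840 / 129.5556 = 0.365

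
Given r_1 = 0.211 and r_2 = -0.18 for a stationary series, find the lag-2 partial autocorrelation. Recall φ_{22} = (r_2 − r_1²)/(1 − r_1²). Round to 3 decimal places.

-0.235

φ_{22} = (r_2 − r_1²) / (1 − r_1²)
r_1² = (0.211)² = 0.044521
Numerator = -0.18 − 0.0445 = -0.2245; denominator = 1 − 0.0445 = 0.9555
φ_{22} = -0.2245 / 0.9555 = -0.235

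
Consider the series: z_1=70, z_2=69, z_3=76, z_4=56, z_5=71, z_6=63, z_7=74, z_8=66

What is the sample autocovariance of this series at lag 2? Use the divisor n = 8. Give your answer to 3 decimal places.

Mean z̄ = (70 + 69 + 76 + 56 + 71 + 63 + 74 + 66)/8 = 68.1250
Σ_{t=1}^{6}(z_t−z̄)(z_{t+2}−z̄) = 116.7188
γ_2 = 116.7188 / 8 = 14.590

14.590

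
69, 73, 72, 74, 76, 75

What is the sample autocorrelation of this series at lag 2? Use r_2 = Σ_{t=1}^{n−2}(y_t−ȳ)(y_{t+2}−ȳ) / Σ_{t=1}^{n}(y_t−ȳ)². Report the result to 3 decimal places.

Mean ȳ = (69 + 73 + 72 + 74 + 76 + 75)/6 = 73.1667
Numerator Σ_{t=1}^{4}(y_t−ȳ)(y_{t+2}−ȳ) = 2.9444
Denominator Σ(y_t−ȳ)² = 30.8333
r_2 = 2.9444 / 30.8333 = 0.095

0.095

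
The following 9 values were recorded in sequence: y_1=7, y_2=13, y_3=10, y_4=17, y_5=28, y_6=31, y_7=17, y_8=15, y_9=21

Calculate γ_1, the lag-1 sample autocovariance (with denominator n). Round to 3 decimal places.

Mean ȳ = (7 + 13 + 10 + 17 + 28 + 31 + 17 + 15 + 21)/9 = 17.6667
Σ_{t=1}^{8}(y_t−ȳ)(y_{t+1}−ȳ) = 205.5556
γ_1 = 205.5556 / 9 = 22.840

22.840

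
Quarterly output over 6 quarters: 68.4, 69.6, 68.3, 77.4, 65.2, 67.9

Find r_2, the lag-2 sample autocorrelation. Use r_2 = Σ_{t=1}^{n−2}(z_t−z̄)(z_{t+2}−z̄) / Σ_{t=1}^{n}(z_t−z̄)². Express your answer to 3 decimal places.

Mean z̄ = (68.4 + 69.6 + 68.3 + 77.4 + 65.2 + 67.9)/6 = 69.4667
Deviations from mean: -1.0667, 0.1333, -1.1667, 7.9333, -4.2667, -1.5667
Numerator Σ_{t=1}^{4}(z_t−z̄)(z_{t+2}−z̄) = -5.1489
Denominator Σ(z_t−z̄)² = 86.1133
r_2 = -5.1489 / 86.1133 = -0.060

-0.060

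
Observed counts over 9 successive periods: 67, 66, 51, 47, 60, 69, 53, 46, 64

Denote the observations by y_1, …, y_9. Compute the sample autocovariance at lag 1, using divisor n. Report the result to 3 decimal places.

Mean ȳ = (67 + 66 + 51 + 47 + 60 + 69 + 53 + 46 + 64)/9 = 58.1111
Σ_{t=1}^{8}(y_t−ȳ)(y_{t+1}−ȳ) = 27.5432
γ_1 = 27.5432 / 9 = 3.060

3.060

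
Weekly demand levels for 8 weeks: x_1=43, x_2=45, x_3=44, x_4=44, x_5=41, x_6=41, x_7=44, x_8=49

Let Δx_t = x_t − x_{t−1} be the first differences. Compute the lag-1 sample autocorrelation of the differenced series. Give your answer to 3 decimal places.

First differences Δx: 2, -1, 0, -3, 0, 3, 5
Mean of differences = 0.8571
Numerator Σ(Δx_t−Δx̄)(Δx_{t+1}−Δx̄) = 13.1224
Denominator Σ(Δx_t−Δx̄)² = 42.8571
r_1(Δx) = 13.1224 / 42.8571 = 0.306

0.306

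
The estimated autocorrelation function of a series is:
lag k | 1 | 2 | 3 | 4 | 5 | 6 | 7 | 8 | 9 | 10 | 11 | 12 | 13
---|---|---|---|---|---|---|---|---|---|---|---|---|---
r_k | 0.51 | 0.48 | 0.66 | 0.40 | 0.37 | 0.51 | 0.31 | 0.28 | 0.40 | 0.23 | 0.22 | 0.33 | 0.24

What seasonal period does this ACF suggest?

3

The largest autocorrelation is r_3 = 0.66; the remaining lags stay at or below 0.51. The elevated value at lag 1 (0.51), dropping to 0.48 at lag 2, reflects decaying short-term dependence rather than seasonality.
The dominant spike at lag 3 indicates a seasonal period of 3.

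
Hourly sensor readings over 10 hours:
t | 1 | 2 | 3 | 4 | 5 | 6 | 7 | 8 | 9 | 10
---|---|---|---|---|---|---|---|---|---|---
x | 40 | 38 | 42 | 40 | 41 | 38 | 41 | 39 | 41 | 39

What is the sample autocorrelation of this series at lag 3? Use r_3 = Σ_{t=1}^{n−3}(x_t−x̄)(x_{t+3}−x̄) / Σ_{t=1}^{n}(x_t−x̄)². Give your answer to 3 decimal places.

Mean x̄ = (40 + 38 + 42 + 40 + 41 + 38 + 41 + 39 + 41 + 39)/10 = 39.9000
Numerator Σ_{t=1}^{7}(x_t−x̄)(x_{t+3}−x̄) = -10.0300
Denominator Σ(x_t−x̄)² = 16.9000
r_3 = -10.0300 / 16.9000 = -0.593

-0.593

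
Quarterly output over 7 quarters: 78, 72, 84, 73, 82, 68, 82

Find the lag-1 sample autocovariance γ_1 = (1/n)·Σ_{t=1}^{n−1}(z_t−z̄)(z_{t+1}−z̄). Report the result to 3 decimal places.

Mean z̄ = (78 + 72 + 84 + 73 + 82 + 68 + 82)/7 = 77.0000
Deviations: 1.0000, -5.0000, 7.0000, -4.0000, 5.0000, -9.0000, 5.0000
Σ_{t=1}^{6}(z_t−z̄)(z_{t+1}−z̄) = -178.0000
γ_1 = -178.0000 / 7 = -25.429

-25.429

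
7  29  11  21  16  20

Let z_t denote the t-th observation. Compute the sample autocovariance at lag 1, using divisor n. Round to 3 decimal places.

-37.685

Mean z̄ = (7 + 29 + 11 + 21 + 16 + 20)/6 = 17.3333
Σ_{t=1}^{5}(z_t−z̄)(z_{t+1}−z̄) = -226.1111
γ_1 = -226.1111 / 6 = -37.685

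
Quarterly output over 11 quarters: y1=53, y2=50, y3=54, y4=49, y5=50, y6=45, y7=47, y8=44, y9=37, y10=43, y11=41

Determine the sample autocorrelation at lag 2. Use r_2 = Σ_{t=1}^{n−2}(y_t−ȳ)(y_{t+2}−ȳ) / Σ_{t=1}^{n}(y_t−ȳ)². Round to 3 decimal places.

Mean ȳ = (53 + 50 + 54 + 49 + 50 + 45 + 47 + 44 + 37 + 43 + 41)/11 = 46.6364
Numerator Σ_{t=1}^{9}(y_t−ȳ)(y_{t+2}−ȳ) = 141.6446
Denominator Σ(y_t−ȳ)² = 270.5455
r_2 = 141.6446 / 270.5455 = 0.524

0.524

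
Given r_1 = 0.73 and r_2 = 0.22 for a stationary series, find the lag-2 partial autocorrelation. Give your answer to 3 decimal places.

φ_{22} = (r_2 − r_1²) / (1 − r_1²)
r_1² = (0.73)² = 0.5329
Numerator = 0.22 − 0.5329 = -0.3129; denominator = 1 − 0.5329 = 0.4671
φ_{22} = -0.3129 / 0.4671 = -0.670

-0.670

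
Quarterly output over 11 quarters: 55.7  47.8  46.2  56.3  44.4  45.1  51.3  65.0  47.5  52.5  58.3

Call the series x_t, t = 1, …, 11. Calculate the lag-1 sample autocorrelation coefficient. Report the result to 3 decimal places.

-0.144

Mean x̄ = (55.7 + 47.8 + 46.2 + 56.3 + 44.4 + 45.1 + 51.3 + 65.0 + 47.5 + 52.5 + 58.3)/11 = 51.8273
Numerator Σ_{t=1}^{10}(x_t−x̄)(x_{t+1}−x̄) = -60.3153
Denominator Σ(x_t−x̄)² = 418.1818
r_1 = -60.3153 / 418.1818 = -0.144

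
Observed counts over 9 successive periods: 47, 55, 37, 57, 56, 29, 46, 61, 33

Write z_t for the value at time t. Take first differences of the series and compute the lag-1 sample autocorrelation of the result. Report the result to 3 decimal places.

First differences Δz: 8, -18, 20, -1, -27, 17, 15, -28
Mean of differences = -1.7500
Numerator Σ(Δz_t−Δz̄)(Δz_{t+1}−Δz̄) = -1113.5625
Denominator Σ(Δz_t−Δz̄)² = 2791.5000
r_1(Δz) = -1113.5625 / 2791.5000 = -0.399

-0.399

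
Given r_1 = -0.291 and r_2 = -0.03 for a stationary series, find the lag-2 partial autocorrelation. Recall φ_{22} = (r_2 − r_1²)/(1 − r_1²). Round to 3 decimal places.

-0.125

φ_{22} = (r_2 − r_1²) / (1 − r_1²)
r_1² = (-0.291)² = 0.084681
Numerator = -0.03 − 0.0847 = -0.1147; denominator = 1 − 0.0847 = 0.9153
φ_{22} = -0.1147 / 0.9153 = -0.125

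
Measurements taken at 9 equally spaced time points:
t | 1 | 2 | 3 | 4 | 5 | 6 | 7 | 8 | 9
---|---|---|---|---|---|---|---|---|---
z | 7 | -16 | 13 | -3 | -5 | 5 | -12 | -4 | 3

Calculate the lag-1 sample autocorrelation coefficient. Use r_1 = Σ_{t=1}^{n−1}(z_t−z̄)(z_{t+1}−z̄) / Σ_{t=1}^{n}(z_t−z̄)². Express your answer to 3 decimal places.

Mean z̄ = (7 − 16 + 13 − 3 − 5 + 5 − 12 − 4 + 3)/9 = -1.3333
Numerator Σ_{t=1}^{8}(z_t−z̄)(z_{t+1}−z̄) = -424.1111
Denominator Σ(z_t−z̄)² = 686.0000
r_1 = -424.1111 / 686.0000 = -0.618

-0.618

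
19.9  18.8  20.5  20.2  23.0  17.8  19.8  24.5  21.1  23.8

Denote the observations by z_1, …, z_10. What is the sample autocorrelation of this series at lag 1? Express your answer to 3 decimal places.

-0.093

Mean z̄ = (19.9 + 18.8 + 20.5 + 20.2 + 23.0 + 17.8 + 19.8 + 24.5 + 21.1 + 23.8)/10 = 20.9400
Numerator Σ_{t=1}^{9}(z_t−z̄)(z_{t+1}−z̄) = -3.9516
Denominator Σ(z_t−z̄)² = 42.6840
r_1 = -3.9516 / 42.6840 = -0.093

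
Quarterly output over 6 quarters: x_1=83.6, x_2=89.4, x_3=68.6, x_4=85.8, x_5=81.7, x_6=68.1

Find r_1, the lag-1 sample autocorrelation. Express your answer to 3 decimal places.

Mean x̄ = (83.6 + 89.4 + 68.6 + 85.8 + 81.7 + 68.1)/6 = 79.5333
Deviations from mean: 4.0667, 9.8667, -10.9333, 6.2667, 2.1667, -11.4333
Numerator Σ_{t=1}^{5}(x_t−x̄)(x_{t+1}−x̄) = -147.4611
Denominator Σ(x_t−x̄)² = 408.1133
r_1 = -147.4611 / 408.1133 = -0.361

-0.361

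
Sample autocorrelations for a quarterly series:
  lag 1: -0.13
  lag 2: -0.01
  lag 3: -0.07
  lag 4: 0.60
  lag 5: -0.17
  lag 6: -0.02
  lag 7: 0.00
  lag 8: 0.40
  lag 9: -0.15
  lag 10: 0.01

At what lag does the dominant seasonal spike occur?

4

The largest autocorrelation is r_4 = 0.60, with a weaker echo at lag 8 (0.40); the remaining lags stay at or below 0.01.
The dominant spike at lag 4 indicates a seasonal period of 4.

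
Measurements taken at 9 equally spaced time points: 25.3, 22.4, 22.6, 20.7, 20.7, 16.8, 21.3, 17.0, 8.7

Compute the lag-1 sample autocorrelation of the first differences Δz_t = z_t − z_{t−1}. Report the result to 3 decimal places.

First differences Δz: -2.9, 0.2, -1.9, 0.0, -3.9, 4.5, -4.3, -8.3
Mean of differences = -2.0750
Numerator Σ(Δz_t−Δz̄)(Δz_{t+1}−Δz̄) = -17.6806
Denominator Σ(Δz_t−Δz̄)² = 100.4550
r_1(Δz) = -17.6806 / 100.4550 = -0.176

-0.176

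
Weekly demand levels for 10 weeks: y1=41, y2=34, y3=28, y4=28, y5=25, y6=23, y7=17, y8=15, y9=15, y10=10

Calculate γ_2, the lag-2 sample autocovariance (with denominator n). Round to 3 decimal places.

Mean ȳ = (41 + 34 + 28 + 28 + 25 + 23 + 17 + 15 + 15 + 10)/10 = 23.6000
Σ_{t=1}^{8}(y_t−ȳ)(y_{t+2}−ȳ) = 295.4800
γ_2 = 295.4800 / 10 = 29.548

29.548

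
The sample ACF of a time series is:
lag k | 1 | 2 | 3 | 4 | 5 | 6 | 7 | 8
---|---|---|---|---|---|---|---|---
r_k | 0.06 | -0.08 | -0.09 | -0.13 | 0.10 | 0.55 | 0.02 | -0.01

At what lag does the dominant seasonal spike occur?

The largest autocorrelation is r_6 = 0.55; the remaining lags stay at or below 0.10.
The dominant spike at lag 6 indicates a seasonal period of 6.

6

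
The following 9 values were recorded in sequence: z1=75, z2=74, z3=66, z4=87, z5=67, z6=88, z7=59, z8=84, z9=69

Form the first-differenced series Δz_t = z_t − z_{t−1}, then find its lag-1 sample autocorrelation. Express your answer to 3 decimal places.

First differences Δz: -1, -8, 21, -20, 21, -29, 25, -15
Mean of differences = -0.7500
Numerator Σ(Δz_t−Δz̄)(Δz_{t+1}−Δz̄) = -2702.0625
Denominator Σ(Δz_t−Δz̄)² = 3033.5000
r_1(Δz) = -2702.0625 / 3033.5000 = -0.891

-0.891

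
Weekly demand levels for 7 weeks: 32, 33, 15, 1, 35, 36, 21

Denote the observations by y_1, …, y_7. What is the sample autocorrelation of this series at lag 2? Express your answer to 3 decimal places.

Mean ȳ = (32 + 33 + 15 + 1 + 35 + 36 + 21)/7 = 24.7143
Deviations from mean: 7.2857, 8.2857, -9.7143, -23.7143, 10.2857, 11.2857, -3.7143
Σ(y_t−ȳ)(y_{t+2}−ȳ) = (-70.7755) + (-196.4898) + (-99.9184) + (-267.6327) + (-38.2041) = -673.0204
Denominator Σ(y_t−ȳ)² = 1025.4286
r_2 = -673.0204 / 1025.4286 = -0.656

-0.656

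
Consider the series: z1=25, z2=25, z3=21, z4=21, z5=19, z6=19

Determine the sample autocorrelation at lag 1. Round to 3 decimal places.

0.488

Mean z̄ = (25 + 25 + 21 + 21 + 19 + 19)/6 = 21.6667
Deviations from mean: 3.3333, 3.3333, -0.6667, -0.6667, -2.6667, -2.6667
Σ(z_t−z̄)(z_{t+1}−z̄) = (11.1111) + (-2.2222) + (0.4444) + (1.7778) + (7.1111) = 18.2222
Denominator Σ(z_t−z̄)² = 37.3333
r_1 = 18.2222 / 37.3333 = 0.488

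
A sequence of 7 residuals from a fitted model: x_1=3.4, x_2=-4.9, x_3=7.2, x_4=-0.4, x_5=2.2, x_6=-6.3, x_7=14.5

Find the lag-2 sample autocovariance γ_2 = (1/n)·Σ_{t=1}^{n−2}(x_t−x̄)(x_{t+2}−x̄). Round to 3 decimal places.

6.636

Mean x̄ = (3.4 − 4.9 + 7.2 − 0.4 + 2.2 − 6.3 + 14.5)/7 = 2.2429
Deviations: 1.1571, -7.1429, 4.9571, -2.6429, -0.0429, -8.5429, 12.2571
Σ_{t=1}^{5}(x_t−x̄)(x_{t+2}−x̄) = 46.4535
γ_2 = 46.4535 / 7 = 6.636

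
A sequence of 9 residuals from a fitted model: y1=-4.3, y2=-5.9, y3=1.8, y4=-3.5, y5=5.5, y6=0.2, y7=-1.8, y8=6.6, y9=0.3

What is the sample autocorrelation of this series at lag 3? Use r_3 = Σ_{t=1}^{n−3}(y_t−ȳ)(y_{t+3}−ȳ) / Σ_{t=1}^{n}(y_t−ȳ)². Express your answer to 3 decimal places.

0.177

Mean ȳ = (-4.3 − 5.9 + 1.8 − 3.5 + 5.5 + 0.2 − 1.8 + 6.6 + 0.3)/9 = -0.1222
Numerator Σ_{t=1}^{6}(y_t−ȳ)(y_{t+3}−ȳ) = 25.8441
Denominator Σ(y_t−ȳ)² = 145.8356
r_3 = 25.8441 / 145.8356 = 0.177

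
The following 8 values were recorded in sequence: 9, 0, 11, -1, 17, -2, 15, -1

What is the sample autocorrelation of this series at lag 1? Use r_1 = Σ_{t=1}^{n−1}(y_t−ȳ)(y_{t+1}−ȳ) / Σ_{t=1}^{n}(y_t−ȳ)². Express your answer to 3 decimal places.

-0.882

Mean ȳ = (9 + 0 + 11 − 1 + 17 − 2 + 15 − 1)/8 = 6.0000
Numerator Σ_{t=1}^{7}(y_t−ȳ)(y_{t+1}−ȳ) = -383.0000
Denominator Σ(y_t−ȳ)² = 434.0000
r_1 = -383.0000 / 434.0000 = -0.882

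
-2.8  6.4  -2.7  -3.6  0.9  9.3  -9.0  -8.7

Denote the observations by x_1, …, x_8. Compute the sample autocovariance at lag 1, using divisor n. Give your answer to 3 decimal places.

Mean x̄ = (-2.8 + 6.4 − 2.7 − 3.6 + 0.9 + 9.3 − 9.0 − 8.7)/8 = -1.2750
Σ_{t=1}^{7}(x_t−x̄)(x_{t+1}−x̄) = -25.7181
γ_1 = -25.7181 / 8 = -3.215

-3.215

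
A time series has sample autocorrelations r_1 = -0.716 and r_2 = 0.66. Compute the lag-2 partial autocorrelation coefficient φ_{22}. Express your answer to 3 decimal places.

φ_{22} = (r_2 − r_1²) / (1 − r_1²)
r_1² = (-0.716)² = 0.512656
Numerator = 0.66 − 0.5127 = 0.1473; denominator = 1 − 0.5127 = 0.4873
φ_{22} = 0.1473 / 0.4873 = 0.302

0.302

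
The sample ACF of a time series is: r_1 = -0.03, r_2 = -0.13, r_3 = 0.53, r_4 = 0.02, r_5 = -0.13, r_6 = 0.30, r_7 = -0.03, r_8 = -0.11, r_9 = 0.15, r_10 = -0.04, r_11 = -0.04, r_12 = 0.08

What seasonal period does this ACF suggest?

The largest autocorrelation is r_3 = 0.53, with weaker echoes at lags 6 (0.30) and 9 (0.15); the remaining lags stay at or below 0.08.
The dominant spike at lag 3 indicates a seasonal period of 3.

3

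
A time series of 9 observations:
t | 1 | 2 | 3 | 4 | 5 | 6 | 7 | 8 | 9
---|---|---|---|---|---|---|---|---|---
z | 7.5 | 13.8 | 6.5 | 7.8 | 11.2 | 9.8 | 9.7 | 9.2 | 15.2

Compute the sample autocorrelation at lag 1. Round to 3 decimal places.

Mean z̄ = (7.5 + 13.8 + 6.5 + 7.8 + 11.2 + 9.8 + 9.7 + 9.2 + 15.2)/9 = 10.0778
Numerator Σ_{t=1}^{8}(z_t−z̄)(z_{t+1}−z̄) = -21.6905
Denominator Σ(z_t−z̄)² = 66.9756
r_1 = -21.6905 / 66.9756 = -0.324

-0.324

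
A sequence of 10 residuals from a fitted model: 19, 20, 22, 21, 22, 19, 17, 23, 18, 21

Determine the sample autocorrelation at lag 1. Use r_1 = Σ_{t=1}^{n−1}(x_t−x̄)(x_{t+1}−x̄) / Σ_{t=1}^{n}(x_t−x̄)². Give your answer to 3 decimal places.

-0.370

Mean x̄ = (19 + 20 + 22 + 21 + 22 + 19 + 17 + 23 + 18 + 21)/10 = 20.2000
Numerator Σ_{t=1}^{9}(x_t−x̄)(x_{t+1}−x̄) = -12.4400
Denominator Σ(x_t−x̄)² = 33.6000
r_1 = -12.4400 / 33.6000 = -0.370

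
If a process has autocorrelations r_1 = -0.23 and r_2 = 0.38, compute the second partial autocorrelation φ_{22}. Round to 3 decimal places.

φ_{22} = (r_2 − r_1²) / (1 − r_1²)
r_1² = (-0.23)² = 0.0529
Numerator = 0.38 − 0.0529 = 0.3271; denominator = 1 − 0.0529 = 0.9471
φ_{22} = 0.3271 / 0.9471 = 0.345

0.345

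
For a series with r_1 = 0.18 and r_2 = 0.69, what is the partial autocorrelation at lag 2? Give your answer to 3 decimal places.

0.680

φ_{22} = (r_2 − r_1²) / (1 − r_1²)
r_1² = (0.18)² = 0.0324
Numerator = 0.69 − 0.0324 = 0.6576; denominator = 1 − 0.0324 = 0.9676
φ_{22} = 0.6576 / 0.9676 = 0.680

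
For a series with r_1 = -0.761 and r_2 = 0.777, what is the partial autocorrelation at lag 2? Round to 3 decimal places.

0.470

φ_{22} = (r_2 − r_1²) / (1 − r_1²)
r_1² = (-0.761)² = 0.579121
Numerator = 0.777 − 0.5791 = 0.1979; denominator = 1 − 0.5791 = 0.4209
φ_{22} = 0.1979 / 0.4209 = 0.470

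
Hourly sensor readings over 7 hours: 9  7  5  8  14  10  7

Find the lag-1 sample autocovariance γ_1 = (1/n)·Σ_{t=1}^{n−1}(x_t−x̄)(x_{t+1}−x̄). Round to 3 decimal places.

Mean x̄ = (9 + 7 + 5 + 8 + 14 + 10 + 7)/7 = 8.5714
Σ_{t=1}^{6}(x_t−x̄)(x_{t+1}−x̄) = 9.3878
γ_1 = 9.3878 / 7 = 1.341

1.341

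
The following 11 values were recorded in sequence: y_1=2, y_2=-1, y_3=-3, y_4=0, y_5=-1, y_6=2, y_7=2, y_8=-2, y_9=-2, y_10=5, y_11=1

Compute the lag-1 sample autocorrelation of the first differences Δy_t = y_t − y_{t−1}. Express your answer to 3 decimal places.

First differences Δy: -3, -2, 3, -1, 3, 0, -4, 0, 7, -4
Mean of differences = -0.1000
Numerator Σ(Δy_t−Δȳ)(Δy_{t+1}−Δȳ) = -33.4100
Denominator Σ(Δy_t−Δȳ)² = 112.9000
r_1(Δy) = -33.4100 / 112.9000 = -0.296

-0.296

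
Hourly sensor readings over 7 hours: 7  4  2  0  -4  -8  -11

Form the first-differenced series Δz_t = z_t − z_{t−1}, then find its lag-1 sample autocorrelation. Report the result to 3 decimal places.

First differences Δz: -3, -2, -2, -4, -4, -3
Mean of differences = -3.0000
Numerator Σ(Δz_t−Δz̄)(Δz_{t+1}−Δz̄) = 1.0000
Denominator Σ(Δz_t−Δz̄)² = 4.0000
r_1(Δz) = 1.0000 / 4.0000 = 0.250

0.250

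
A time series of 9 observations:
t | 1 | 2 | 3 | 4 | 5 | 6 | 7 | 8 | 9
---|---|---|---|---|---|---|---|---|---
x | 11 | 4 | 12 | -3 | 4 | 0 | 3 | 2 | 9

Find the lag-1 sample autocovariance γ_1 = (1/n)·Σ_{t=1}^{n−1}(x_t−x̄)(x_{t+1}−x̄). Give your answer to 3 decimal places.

-6.272

Mean x̄ = (11 + 4 + 12 − 3 + 4 + 0 + 3 + 2 + 9)/9 = 4.6667
Σ_{t=1}^{8}(x_t−x̄)(x_{t+1}−x̄) = -56.4444
γ_1 = -56.4444 / 9 = -6.272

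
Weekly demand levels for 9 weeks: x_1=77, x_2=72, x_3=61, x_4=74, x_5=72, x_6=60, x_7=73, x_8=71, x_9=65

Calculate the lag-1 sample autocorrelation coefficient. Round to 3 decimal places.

-0.308

Mean x̄ = (77 + 72 + 61 + 74 + 72 + 60 + 73 + 71 + 65)/9 = 69.4444
Numerator Σ_{t=1}^{8}(x_t−x̄)(x_{t+1}−x̄) = -88.1975
Denominator Σ(x_t−x̄)² = 286.2222
r_1 = -88.1975 / 286.2222 = -0.308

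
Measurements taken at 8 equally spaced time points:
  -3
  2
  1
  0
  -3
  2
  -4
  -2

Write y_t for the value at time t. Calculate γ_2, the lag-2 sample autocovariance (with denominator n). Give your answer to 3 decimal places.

0.059

Mean ȳ = (-3 + 2 + 1 + 0 − 3 + 2 − 4 − 2)/8 = -0.8750
Σ_{t=1}^{6}(y_t−ȳ)(y_{t+2}−ȳ) = 0.4688
γ_2 = 0.4688 / 8 = 0.059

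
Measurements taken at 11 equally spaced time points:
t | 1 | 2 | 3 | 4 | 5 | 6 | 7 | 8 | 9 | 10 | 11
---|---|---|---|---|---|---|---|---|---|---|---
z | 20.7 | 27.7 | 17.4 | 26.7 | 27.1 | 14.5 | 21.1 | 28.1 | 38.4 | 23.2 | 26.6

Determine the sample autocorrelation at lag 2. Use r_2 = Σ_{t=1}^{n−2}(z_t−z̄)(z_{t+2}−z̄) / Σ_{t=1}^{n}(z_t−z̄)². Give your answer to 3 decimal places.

-0.181

Mean z̄ = (20.7 + 27.7 + 17.4 + 26.7 + 27.1 + 14.5 + 21.1 + 28.1 + 38.4 + 23.2 + 26.6)/11 = 24.6818
Numerator Σ_{t=1}^{9}(z_t−z̄)(z_{t+2}−z̄) = -74.4234
Denominator Σ(z_t−z̄)² = 410.1564
r_2 = -74.4234 / 410.1564 = -0.181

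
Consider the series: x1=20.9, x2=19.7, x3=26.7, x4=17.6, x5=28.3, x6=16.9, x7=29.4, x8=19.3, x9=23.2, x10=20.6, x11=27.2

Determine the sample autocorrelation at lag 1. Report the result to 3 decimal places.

Mean x̄ = (20.9 + 19.7 + 26.7 + 17.6 + 28.3 + 16.9 + 29.4 + 19.3 + 23.2 + 20.6 + 27.2)/11 = 22.7091
Numerator Σ_{t=1}^{10}(x_t−x̄)(x_{t+1}−x̄) = -161.8564
Denominator Σ(x_t−x̄)² = 200.6091
r_1 = -161.8564 / 200.6091 = -0.807

-0.807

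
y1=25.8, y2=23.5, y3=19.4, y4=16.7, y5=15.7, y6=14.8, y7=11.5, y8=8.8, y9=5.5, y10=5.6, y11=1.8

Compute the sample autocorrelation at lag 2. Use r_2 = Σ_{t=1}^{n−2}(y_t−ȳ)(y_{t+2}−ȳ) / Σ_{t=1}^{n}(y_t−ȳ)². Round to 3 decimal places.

Mean ȳ = (25.8 + 23.5 + 19.4 + 16.7 + 15.7 + 14.8 + 11.5 + 8.8 + 5.5 + 5.6 + 1.8)/11 = 13.5545
Numerator Σ_{t=1}^{9}(y_t−ȳ)(y_{t+2}−ȳ) = 258.0386
Denominator Σ(y_t−ȳ)² = 592.2273
r_2 = 258.0386 / 592.2273 = 0.436

0.436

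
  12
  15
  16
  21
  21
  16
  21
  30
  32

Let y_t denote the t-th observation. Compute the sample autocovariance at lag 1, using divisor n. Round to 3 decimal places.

Mean ȳ = (12 + 15 + 16 + 21 + 21 + 16 + 21 + 30 + 32)/9 = 20.4444
Σ_{t=1}^{8}(y_t−ȳ)(y_{t+1}−ȳ) = 178.8025
γ_1 = 178.8025 / 9 = 19.867

19.867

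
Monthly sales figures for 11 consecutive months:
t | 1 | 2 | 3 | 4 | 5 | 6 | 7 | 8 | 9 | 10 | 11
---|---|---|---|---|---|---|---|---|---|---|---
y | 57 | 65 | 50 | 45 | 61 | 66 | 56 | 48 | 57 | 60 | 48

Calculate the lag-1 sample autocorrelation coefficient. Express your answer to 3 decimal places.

-0.037

Mean ȳ = (57 + 65 + 50 + 45 + 61 + 66 + 56 + 48 + 57 + 60 + 48)/11 = 55.7273
Numerator Σ_{t=1}^{10}(y_t−ȳ)(y_{t+1}−ȳ) = -18.9835
Denominator Σ(y_t−ȳ)² = 508.1818
r_1 = -18.9835 / 508.1818 = -0.037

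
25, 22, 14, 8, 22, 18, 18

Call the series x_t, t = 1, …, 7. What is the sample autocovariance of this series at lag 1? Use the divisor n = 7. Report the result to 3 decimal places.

1.834

Mean x̄ = (25 + 22 + 14 + 8 + 22 + 18 + 18)/7 = 18.1429
Deviations: 6.8571, 3.8571, -4.1429, -10.1429, 3.8571, -0.1429, -0.1429
Σ_{t=1}^{6}(x_t−x̄)(x_{t+1}−x̄) = 12.8367
γ_1 = 12.8367 / 7 = 1.834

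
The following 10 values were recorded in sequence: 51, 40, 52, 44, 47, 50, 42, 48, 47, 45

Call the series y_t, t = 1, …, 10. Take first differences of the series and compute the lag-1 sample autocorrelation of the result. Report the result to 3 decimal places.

First differences Δy: -11, 12, -8, 3, 3, -8, 6, -1, -2
Mean of differences = -0.6667
Numerator Σ(Δy_t−Δȳ)(Δy_{t+1}−Δȳ) = -314.7778
Denominator Σ(Δy_t−Δȳ)² = 448.0000
r_1(Δy) = -314.7778 / 448.0000 = -0.703

-0.703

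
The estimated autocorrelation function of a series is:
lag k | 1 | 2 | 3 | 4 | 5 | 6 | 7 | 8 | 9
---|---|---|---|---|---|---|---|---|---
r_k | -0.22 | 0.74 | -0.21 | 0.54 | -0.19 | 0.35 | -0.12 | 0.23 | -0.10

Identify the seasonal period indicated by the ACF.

2

The largest autocorrelation is r_2 = 0.74, with weaker echoes at lags 4 (0.54), 6 (0.35) and 8 (0.23); the remaining lags stay at or below -0.10.
The dominant spike at lag 2 indicates a seasonal period of 2.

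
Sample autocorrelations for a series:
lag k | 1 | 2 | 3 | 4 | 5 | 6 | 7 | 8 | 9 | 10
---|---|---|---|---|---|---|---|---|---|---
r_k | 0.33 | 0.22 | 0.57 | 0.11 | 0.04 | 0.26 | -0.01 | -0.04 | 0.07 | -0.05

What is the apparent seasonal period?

The largest autocorrelation is r_3 = 0.57; the remaining lags stay at or below 0.33. The elevated value at lag 1 (0.33), dropping to 0.22 at lag 2, reflects decaying short-term dependence rather than seasonality.
The dominant spike at lag 3 indicates a seasonal period of 3.

3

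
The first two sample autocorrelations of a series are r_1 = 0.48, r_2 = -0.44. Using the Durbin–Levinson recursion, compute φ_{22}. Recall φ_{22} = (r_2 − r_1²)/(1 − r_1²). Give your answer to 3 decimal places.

φ_{22} = (r_2 − r_1²) / (1 − r_1²)
r_1² = (0.48)² = 0.2304
Numerator = -0.44 − 0.2304 = -0.6704; denominator = 1 − 0.2304 = 0.7696
φ_{22} = -0.6704 / 0.7696 = -0.871

-0.871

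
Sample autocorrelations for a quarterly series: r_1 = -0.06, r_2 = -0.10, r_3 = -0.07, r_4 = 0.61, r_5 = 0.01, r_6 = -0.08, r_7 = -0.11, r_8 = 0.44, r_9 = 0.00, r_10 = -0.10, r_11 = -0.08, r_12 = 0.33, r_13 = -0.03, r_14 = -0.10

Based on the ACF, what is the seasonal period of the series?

4

The largest autocorrelation is r_4 = 0.61, with weaker echoes at lags 8 (0.44) and 12 (0.33); the remaining lags stay at or below 0.01.
The dominant spike at lag 4 indicates a seasonal period of 4.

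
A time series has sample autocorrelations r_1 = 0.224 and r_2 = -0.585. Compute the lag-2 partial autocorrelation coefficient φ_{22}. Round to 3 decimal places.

φ_{22} = (r_2 − r_1²) / (1 − r_1²)
r_1² = (0.224)² = 0.050176
Numerator = -0.585 − 0.0502 = -0.6352; denominator = 1 − 0.0502 = 0.9498
φ_{22} = -0.6352 / 0.9498 = -0.669

-0.669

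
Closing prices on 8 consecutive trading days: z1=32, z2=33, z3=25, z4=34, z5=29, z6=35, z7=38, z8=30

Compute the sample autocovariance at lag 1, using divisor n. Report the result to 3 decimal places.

-3.750

Mean z̄ = (32 + 33 + 25 + 34 + 29 + 35 + 38 + 30)/8 = 32.0000
Deviations: 0.0000, 1.0000, -7.0000, 2.0000, -3.0000, 3.0000, 6.0000, -2.0000
Σ_{t=1}^{7}(z_t−z̄)(z_{t+1}−z̄) = -30.0000
γ_1 = -30.0000 / 8 = -3.750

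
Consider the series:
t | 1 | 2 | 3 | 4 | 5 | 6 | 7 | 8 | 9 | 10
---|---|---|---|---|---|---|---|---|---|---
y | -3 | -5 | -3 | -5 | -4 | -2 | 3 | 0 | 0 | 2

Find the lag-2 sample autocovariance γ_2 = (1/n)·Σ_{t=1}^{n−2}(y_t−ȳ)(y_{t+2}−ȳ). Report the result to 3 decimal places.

1.952

Mean ȳ = (-3 − 5 − 3 − 5 − 4 − 2 + 3 + 0 + 0 + 2)/10 = -1.7000
Σ_{t=1}^{8}(y_t−ȳ)(y_{t+2}−ȳ) = 19.5200
γ_2 = 19.5200 / 10 = 1.952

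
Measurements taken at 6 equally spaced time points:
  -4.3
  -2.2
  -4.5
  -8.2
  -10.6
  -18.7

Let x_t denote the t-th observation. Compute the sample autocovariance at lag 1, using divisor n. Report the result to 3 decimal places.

11.656

Mean x̄ = (-4.3 − 2.2 − 4.5 − 8.2 − 10.6 − 18.7)/6 = -8.0833
Σ_{t=1}^{5}(x_t−x̄)(x_{t+1}−x̄) = 69.9347
γ_1 = 69.9347 / 6 = 11.656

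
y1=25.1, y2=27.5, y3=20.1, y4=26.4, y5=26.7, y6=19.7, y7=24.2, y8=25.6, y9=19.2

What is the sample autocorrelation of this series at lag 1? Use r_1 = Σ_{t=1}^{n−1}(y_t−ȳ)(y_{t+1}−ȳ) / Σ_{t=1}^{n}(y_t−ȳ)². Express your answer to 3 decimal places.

Mean ȳ = (25.1 + 27.5 + 20.1 + 26.4 + 26.7 + 19.7 + 24.2 + 25.6 + 19.2)/9 = 23.8333
Numerator Σ_{t=1}^{8}(y_t−ȳ)(y_{t+1}−ȳ) = -32.1711
Denominator Σ(y_t−ȳ)² = 85.6000
r_1 = -32.1711 / 85.6000 = -0.376

-0.376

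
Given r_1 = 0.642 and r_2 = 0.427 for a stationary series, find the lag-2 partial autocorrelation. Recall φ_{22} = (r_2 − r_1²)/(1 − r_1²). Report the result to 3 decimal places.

0.025

φ_{22} = (r_2 − r_1²) / (1 − r_1²)
r_1² = (0.642)² = 0.412164
Numerator = 0.427 − 0.4122 = 0.0148; denominator = 1 − 0.4122 = 0.5878
φ_{22} = 0.0148 / 0.5878 = 0.025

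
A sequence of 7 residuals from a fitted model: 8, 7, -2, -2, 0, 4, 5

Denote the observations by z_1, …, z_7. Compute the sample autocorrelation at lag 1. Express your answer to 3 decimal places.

0.361

Mean z̄ = (8 + 7 − 2 − 2 + 0 + 4 + 5)/7 = 2.8571
Deviations from mean: 5.1429, 4.1429, -4.8571, -4.8571, -2.8571, 1.1429, 2.1429
Numerator Σ_{t=1}^{6}(z_t−z̄)(z_{t+1}−z̄) = 37.8367
Denominator Σ(z_t−z̄)² = 104.8571
r_1 = 37.8367 / 104.8571 = 0.361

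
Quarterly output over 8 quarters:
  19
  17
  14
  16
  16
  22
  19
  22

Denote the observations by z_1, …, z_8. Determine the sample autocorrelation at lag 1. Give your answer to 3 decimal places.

Mean z̄ = (19 + 17 + 14 + 16 + 16 + 22 + 19 + 22)/8 = 18.1250
Deviations from mean: 0.8750, -1.1250, -4.1250, -2.1250, -2.1250, 3.8750, 0.8750, 3.8750
Numerator Σ_{t=1}^{7}(z_t−z̄)(z_{t+1}−z̄) = 15.4844
Denominator Σ(z_t−z̄)² = 58.8750
r_1 = 15.4844 / 58.8750 = 0.263

0.263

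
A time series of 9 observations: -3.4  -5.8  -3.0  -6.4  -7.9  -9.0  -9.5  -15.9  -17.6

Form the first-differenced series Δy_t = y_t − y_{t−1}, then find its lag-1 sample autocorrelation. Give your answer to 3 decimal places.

-0.335

First differences Δy: -2.4, 2.8, -3.4, -1.5, -1.1, -0.5, -6.4, -1.7
Mean of differences = -1.7750
Numerator Σ(Δy_t−Δȳ)(Δy_{t+1}−Δȳ) = -15.9381
Denominator Σ(Δy_t−Δȳ)² = 47.5150
r_1(Δy) = -15.9381 / 47.5150 = -0.335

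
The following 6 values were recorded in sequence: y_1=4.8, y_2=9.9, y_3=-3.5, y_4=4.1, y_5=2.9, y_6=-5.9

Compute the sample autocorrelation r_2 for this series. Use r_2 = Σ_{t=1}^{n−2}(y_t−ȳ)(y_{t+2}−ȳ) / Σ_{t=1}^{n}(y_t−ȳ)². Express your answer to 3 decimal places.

-0.120

Mean ȳ = (4.8 + 9.9 − 3.5 + 4.1 + 2.9 − 5.9)/6 = 2.0500
Numerator Σ_{t=1}^{4}(y_t−ȳ)(y_{t+2}−ȳ) = -20.1850
Denominator Σ(y_t−ȳ)² = 168.1150
r_2 = -20.1850 / 168.1150 = -0.120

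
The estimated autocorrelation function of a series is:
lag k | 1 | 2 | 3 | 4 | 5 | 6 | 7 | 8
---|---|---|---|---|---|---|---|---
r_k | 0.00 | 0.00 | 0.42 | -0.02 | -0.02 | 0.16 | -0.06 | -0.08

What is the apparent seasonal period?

3

The largest autocorrelation is r_3 = 0.42, with a weaker echo at lag 6 (0.16); the remaining lags stay at or below 0.00.
The dominant spike at lag 3 indicates a seasonal period of 3.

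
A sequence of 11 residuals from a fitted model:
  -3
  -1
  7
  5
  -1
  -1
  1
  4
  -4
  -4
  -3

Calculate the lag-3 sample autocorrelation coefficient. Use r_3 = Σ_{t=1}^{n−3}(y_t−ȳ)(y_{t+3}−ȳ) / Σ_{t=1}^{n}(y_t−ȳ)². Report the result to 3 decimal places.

-0.222

Mean ȳ = (-3 − 1 + 7 + 5 − 1 − 1 + 1 + 4 − 4 − 4 − 3)/11 = 0.0000
Numerator Σ_{t=1}^{8}(y_t−ȳ)(y_{t+3}−ȳ) = -32.0000
Denominator Σ(y_t−ȳ)² = 144.0000
r_3 = -32.0000 / 144.0000 = -0.222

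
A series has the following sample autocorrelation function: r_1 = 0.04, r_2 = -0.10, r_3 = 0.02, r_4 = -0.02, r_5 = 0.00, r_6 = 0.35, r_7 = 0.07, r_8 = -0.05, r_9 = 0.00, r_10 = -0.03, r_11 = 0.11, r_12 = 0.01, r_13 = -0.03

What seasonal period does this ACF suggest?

6

The largest autocorrelation is r_6 = 0.35; the remaining lags stay at or below 0.11.
The dominant spike at lag 6 indicates a seasonal period of 6.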